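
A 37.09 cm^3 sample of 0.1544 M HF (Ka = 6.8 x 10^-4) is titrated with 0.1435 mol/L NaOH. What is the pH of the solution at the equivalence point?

8.02

n(HF) = 0.1544 x 0.03709 = 0.005727 mol; V(NaOH) at equivalence = 0.005727/0.1435 = 0.03991 L.
At equivalence all the acid is converted to F-; total volume = 0.03709 + 0.03991 = 0.07700 L, so [F-] = 0.005727/0.07700 = 0.07438 M.
Kb = Kw/Ka = 1.0e-14 / 6.8 x 10^-4 = 1.47e-11.
[OH^-] = sqrt(Kb x [F-]) = sqrt(1.47e-11 x 0.07438) = 1.05e-6 M.
pOH = 5.98, so pH = 14.00 - 5.98 = 8.02.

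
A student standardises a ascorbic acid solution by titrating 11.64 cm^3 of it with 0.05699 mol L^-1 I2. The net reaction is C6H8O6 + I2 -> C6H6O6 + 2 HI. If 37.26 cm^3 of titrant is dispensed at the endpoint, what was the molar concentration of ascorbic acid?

n(I2) = 0.05699 x 0.03726 = 0.002123 mol.
From the balanced equation, 1 mol I2 reacts with 1 mol ascorbic acid, so n(ascorbic acid) = 0.002123 x 1/1 = 0.002123 mol.
[ascorbic acid] = 0.002123 / 0.01164 L = 0.182 M.

0.182 M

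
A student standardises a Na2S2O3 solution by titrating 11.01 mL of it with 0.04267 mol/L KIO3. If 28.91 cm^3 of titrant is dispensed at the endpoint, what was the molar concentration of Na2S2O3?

0.672 M

n(KIO3) = 0.04267 x 0.02891 = 0.001234 mol.
From the balanced equation, 1 mol KIO3 reacts with 6 mol Na2S2O3, so n(Na2S2O3) = 0.001234 x 6/1 = 0.007402 mol.
[Na2S2O3] = 0.007402 / 0.01101 L = 0.672 M.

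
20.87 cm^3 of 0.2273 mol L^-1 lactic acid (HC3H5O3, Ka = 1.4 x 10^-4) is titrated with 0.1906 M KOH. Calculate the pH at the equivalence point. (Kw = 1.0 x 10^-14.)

n(HC3H5O3) = 0.2273 x 0.02087 = 0.004744 mol; V(KOH) at equivalence = 0.004744/0.1906 = 0.02489 L.
At equivalence all the acid is converted to C3H5O3-; total volume = 0.02087 + 0.02489 = 0.04576 L, so [C3H5O3-] = 0.004744/0.04576 = 0.1037 M.
Kb = Kw/Ka = 1.0e-14 / 1.4 x 10^-4 = 7.14e-11.
[OH^-] = sqrt(Kb x [C3H5O3-]) = sqrt(7.14e-11 x 0.1037) = 2.72e-6 M.
pOH = 5.57, so pH = 14.00 - 5.57 = 8.43.

8.43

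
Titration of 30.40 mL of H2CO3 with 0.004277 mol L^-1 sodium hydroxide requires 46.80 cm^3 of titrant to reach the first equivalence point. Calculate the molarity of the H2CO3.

n(NaOH) = 0.004277 x 0.04680 = 0.0002002 mol.
At the first equivalence point, 1 mol OH^- react per mol H2CO3, so n(H2CO3) = 0.0002002 / 1 = 0.0002002 mol.
[H2CO3] = 0.0002002 / 0.03040 L = 0.00658 M.

0.00658 M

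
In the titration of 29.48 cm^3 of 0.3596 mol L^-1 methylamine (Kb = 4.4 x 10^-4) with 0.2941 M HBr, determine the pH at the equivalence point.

5.72

n(CH3NH2) = 0.3596 x 0.02948 = 0.01060 mol; V(HBr) at equivalence = 0.01060/0.2941 = 0.03605 L.
At equivalence the base is fully converted to CH3NH3+; total volume = 0.06553 L, so [CH3NH3+] = 0.01060/0.06553 = 0.1618 M.
Ka(CH3NH3+) = Kw/Kb = 1.0e-14 / 4.4 x 10^-4 = 2.27e-11.
[H^+] = sqrt(Ka x [CH3NH3+]) = sqrt(2.27e-11 x 0.1618) = 1.92e-6 M.
pH = -log(1.92e-6) = 5.72.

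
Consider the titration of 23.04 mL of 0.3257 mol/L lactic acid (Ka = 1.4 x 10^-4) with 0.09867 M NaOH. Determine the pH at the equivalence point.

n(HC3H5O3) = 0.3257 x 0.02304 = 0.007504 mol; V(NaOH) at equivalence = 0.007504/0.09867 = 0.07605 L.
At equivalence all the acid is converted to C3H5O3-; total volume = 0.02304 + 0.07605 = 0.09909 L, so [C3H5O3-] = 0.007504/0.09909 = 0.07573 M.
Kb = Kw/Ka = 1.0e-14 / 1.4 x 10^-4 = 7.14e-11.
[OH^-] = sqrt(Kb x [C3H5O3-]) = sqrt(7.14e-11 x 0.07573) = 2.33e-6 M.
pOH = 5.63, so pH = 14.00 - 5.63 = 8.37.

8.37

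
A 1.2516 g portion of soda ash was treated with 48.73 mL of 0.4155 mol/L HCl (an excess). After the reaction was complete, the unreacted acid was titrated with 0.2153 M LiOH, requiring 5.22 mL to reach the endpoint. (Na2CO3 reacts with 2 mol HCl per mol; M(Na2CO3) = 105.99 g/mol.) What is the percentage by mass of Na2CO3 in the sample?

81.0%

Total n(HCl) added = 0.4155 x 0.04873 = 0.02025 mol.
n(LiOH) used = 0.2153 x 0.005220 = 0.001124 mol, which equals the excess n(HCl).
So n(HCl) consumed by the sample = 0.02025 - 0.001124 = 0.01912 mol.
n(Na2CO3) = 0.01912 / 2 = 0.009562 mol.
mass Na2CO3 = 0.009562 x 105.99 = 1.013 g, so %Na2CO3 = 1.013/1.2516 x 100 = 81.0%.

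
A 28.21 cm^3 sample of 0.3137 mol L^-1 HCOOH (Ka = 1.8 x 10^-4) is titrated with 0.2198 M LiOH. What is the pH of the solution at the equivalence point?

n(HCOOH) = 0.3137 x 0.02821 = 0.008849 mol; V(LiOH) at equivalence = 0.008849/0.2198 = 0.04026 L.
At equivalence all the acid is converted to HCOO-; total volume = 0.02821 + 0.04026 = 0.06847 L, so [HCOO-] = 0.008849/0.06847 = 0.1292 M.
Kb = Kw/Ka = 1.0e-14 / 1.8 x 10^-4 = 5.56e-11.
[OH^-] = sqrt(Kb x [HCOO-]) = sqrt(5.56e-11 x 0.1292) = 2.68e-6 M.
pOH = 5.57, so pH = 14.00 - 5.57 = 8.43.

8.43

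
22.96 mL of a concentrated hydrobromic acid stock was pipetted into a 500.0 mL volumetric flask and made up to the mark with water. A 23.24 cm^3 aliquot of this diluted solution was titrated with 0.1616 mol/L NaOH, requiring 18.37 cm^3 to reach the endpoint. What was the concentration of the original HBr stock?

n(NaOH) = 0.1616 x 0.01837 = 0.002969 mol.
n(HBr) in the aliquot = 0.002969 mol.
[diluted HBr] = 0.002969 / 0.02324 = 0.1277 M.
Dilution factor = 500.0/22.96 = 21.78, so [stock] = 0.1277 x 21.78 = 2.78 M.

2.78 M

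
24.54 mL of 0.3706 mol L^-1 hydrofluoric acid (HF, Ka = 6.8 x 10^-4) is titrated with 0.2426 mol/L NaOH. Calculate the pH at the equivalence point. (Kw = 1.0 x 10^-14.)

n(HF) = 0.3706 x 0.02454 = 0.009095 mol; V(NaOH) at equivalence = 0.009095/0.2426 = 0.03749 L.
At equivalence all the acid is converted to F-; total volume = 0.02454 + 0.03749 = 0.06203 L, so [F-] = 0.009095/0.06203 = 0.1466 M.
Kb = Kw/Ka = 1.0e-14 / 6.8 x 10^-4 = 1.47e-11.
[OH^-] = sqrt(Kb x [F-]) = sqrt(1.47e-11 x 0.1466) = 1.47e-6 M.
pOH = 5.83, so pH = 14.00 - 5.83 = 8.17.

8.17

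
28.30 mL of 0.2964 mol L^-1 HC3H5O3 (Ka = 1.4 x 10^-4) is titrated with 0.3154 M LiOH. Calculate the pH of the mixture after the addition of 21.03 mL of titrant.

4.43

Initial n(HC3H5O3) = 0.2964 x 0.02830 = 0.008388 mol.
n(LiOH) added = 0.3154 x 0.02103 = 0.006633 mol, converting that many moles of HC3H5O3 to C3H5O3-.
Remaining n(HC3H5O3) = 0.001755 mol; n(C3H5O3-) = 0.006633 mol.
By Henderson-Hasselbalch, pH = pKa + log([A^-]/[HA]) = 3.85 + log(0.006633/0.001755) = 3.85 + (+0.58) = 4.43.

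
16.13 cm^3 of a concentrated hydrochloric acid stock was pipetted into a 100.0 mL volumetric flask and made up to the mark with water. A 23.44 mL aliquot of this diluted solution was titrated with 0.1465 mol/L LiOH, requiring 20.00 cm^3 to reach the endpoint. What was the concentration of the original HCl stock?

n(LiOH) = 0.1465 x 0.02000 = 0.002930 mol.
n(HCl) in the aliquot = 0.002930 mol.
[diluted HCl] = 0.002930 / 0.02344 = 0.1250 M.
Dilution factor = 100.0/16.13 = 6.200, so [stock] = 0.1250 x 6.200 = 0.775 M.

0.775 M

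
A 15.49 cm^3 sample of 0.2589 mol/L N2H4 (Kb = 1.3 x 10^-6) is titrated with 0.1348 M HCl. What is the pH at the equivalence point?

4.58

n(N2H4) = 0.2589 x 0.01549 = 0.004010 mol; V(HCl) at equivalence = 0.004010/0.1348 = 0.02975 L.
At equivalence the base is fully converted to N2H5+; total volume = 0.04524 L, so [N2H5+] = 0.004010/0.04524 = 0.08865 M.
Ka(N2H5+) = Kw/Kb = 1.0e-14 / 1.3 x 10^-6 = 7.69e-9.
[H^+] = sqrt(Ka x [N2H5+]) = sqrt(7.69e-9 x 0.08865) = 2.61e-5 M.
pH = -log(2.61e-5) = 4.58.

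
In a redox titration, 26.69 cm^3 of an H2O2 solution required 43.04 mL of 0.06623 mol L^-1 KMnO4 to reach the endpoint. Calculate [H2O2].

n(KMnO4) = 0.06623 x 0.04304 = 0.002851 mol.
From the balanced equation, 2 mol KMnO4 reacts with 5 mol H2O2, so n(H2O2) = 0.002851 x 5/2 = 0.007126 mol.
[H2O2] = 0.007126 / 0.02669 L = 0.267 M.

0.267 M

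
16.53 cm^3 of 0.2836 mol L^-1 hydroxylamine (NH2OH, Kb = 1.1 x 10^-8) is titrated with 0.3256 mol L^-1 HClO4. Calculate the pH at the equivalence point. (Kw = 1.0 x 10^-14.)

n(NH2OH) = 0.2836 x 0.01653 = 0.004688 mol; V(HClO4) at equivalence = 0.004688/0.3256 = 0.01440 L.
At equivalence the base is fully converted to NH3OH+; total volume = 0.03093 L, so [NH3OH+] = 0.004688/0.03093 = 0.1516 M.
Ka(NH3OH+) = Kw/Kb = 1.0e-14 / 1.1 x 10^-8 = 9.09e-7.
[H^+] = sqrt(Ka x [NH3OH+]) = sqrt(9.09e-7 x 0.1516) = 0.000371 M.
pH = -log(0.000371) = 3.43.

3.43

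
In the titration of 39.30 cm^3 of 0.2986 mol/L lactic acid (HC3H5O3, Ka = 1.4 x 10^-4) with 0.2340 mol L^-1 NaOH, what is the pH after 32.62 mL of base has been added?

4.12

Initial n(HC3H5O3) = 0.2986 x 0.03930 = 0.01173 mol.
n(NaOH) added = 0.2340 x 0.03262 = 0.007633 mol, converting that many moles of HC3H5O3 to C3H5O3-.
Remaining n(HC3H5O3) = 0.004102 mol; n(C3H5O3-) = 0.007633 mol.
By Henderson-Hasselbalch, pH = pKa + log([A^-]/[HA]) = 3.85 + log(0.007633/0.004102) = 3.85 + (+0.27) = 4.12.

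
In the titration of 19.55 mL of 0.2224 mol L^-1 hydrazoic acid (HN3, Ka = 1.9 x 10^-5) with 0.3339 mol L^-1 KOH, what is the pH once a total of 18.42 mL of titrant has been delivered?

12.68

n(acid) = 0.2224 x 0.01955 = 0.004348 mol; n(KOH) added = 0.3339 x 0.01842 = 0.006150 mol.
Base is in excess by 0.006150 - 0.004348 = 0.001803 mol in a total volume of 0.03797 L.
[OH^-] = 0.001803/0.03797 = 0.04747 M, so pOH = 1.32 and pH = 14.00 - 1.32 = 12.68.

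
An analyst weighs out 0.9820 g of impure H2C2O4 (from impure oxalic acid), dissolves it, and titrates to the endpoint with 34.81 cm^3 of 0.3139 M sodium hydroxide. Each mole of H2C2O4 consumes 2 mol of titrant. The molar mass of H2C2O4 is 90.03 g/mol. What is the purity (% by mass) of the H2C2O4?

n(NaOH) = 0.3139 x 0.03481 = 0.01093 mol.
n(H2C2O4) = 0.01093 / 2 = 0.005463 mol.
mass of H2C2O4 = 0.005463 x 90.03 = 0.4919 g.
% purity = 0.4919 / 0.9820 x 100 = 50.1%.

50.1%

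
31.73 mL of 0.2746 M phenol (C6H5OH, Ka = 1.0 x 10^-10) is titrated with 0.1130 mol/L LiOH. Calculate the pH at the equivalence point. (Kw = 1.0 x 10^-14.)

n(C6H5OH) = 0.2746 x 0.03173 = 0.008713 mol; V(LiOH) at equivalence = 0.008713/0.1130 = 0.07711 L.
At equivalence all the acid is converted to C6H5O-; total volume = 0.03173 + 0.07711 = 0.1088 L, so [C6H5O-] = 0.008713/0.1088 = 0.08006 M.
Kb = Kw/Ka = 1.0e-14 / 1.0 x 10^-10 = 0.000100.
[OH^-] = sqrt(Kb x [C6H5O-]) = sqrt(0.000100 x 0.08006) = 0.00283 M.
pOH = 2.55, so pH = 14.00 - 2.55 = 11.45.

11.45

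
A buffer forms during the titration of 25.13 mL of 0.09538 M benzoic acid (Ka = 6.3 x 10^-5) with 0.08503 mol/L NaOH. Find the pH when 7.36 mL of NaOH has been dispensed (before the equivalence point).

3.75

Initial n(C6H5COOH) = 0.09538 x 0.02513 = 0.002397 mol.
n(NaOH) added = 0.08503 x 0.007360 = 0.0006258 mol, converting that many moles of C6H5COOH to C6H5COO-.
Remaining n(C6H5COOH) = 0.001771 mol; n(C6H5COO-) = 0.0006258 mol.
By Henderson-Hasselbalch, pH = pKa + log([A^-]/[HA]) = 4.20 + log(0.0006258/0.001771) = 4.20 + (-0.45) = 3.75.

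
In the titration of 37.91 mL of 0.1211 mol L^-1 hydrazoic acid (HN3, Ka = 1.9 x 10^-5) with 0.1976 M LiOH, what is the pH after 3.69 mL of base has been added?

4.00

Initial n(HN3) = 0.1211 x 0.03791 = 0.004591 mol.
n(LiOH) added = 0.1976 x 0.003690 = 0.0007291 mol, converting that many moles of HN3 to N3-.
Remaining n(HN3) = 0.003862 mol; n(N3-) = 0.0007291 mol.
By Henderson-Hasselbalch, pH = pKa + log([A^-]/[HA]) = 4.72 + log(0.0007291/0.003862) = 4.72 + (-0.72) = 4.00.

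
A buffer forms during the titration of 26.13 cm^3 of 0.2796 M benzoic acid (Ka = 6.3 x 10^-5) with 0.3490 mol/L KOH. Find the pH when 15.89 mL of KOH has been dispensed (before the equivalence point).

Initial n(C6H5COOH) = 0.2796 x 0.02613 = 0.007306 mol.
n(KOH) added = 0.3490 x 0.01589 = 0.005546 mol, converting that many moles of C6H5COOH to C6H5COO-.
Remaining n(C6H5COOH) = 0.001760 mol; n(C6H5COO-) = 0.005546 mol.
By Henderson-Hasselbalch, pH = pKa + log([A^-]/[HA]) = 4.20 + log(0.005546/0.001760) = 4.20 + (+0.50) = 4.70.

4.70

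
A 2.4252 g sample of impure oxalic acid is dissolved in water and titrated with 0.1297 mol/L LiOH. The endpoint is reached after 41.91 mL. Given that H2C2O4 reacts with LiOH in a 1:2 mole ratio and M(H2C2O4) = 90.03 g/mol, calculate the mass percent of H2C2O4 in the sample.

10.1%

n(LiOH) = 0.1297 x 0.04191 = 0.005436 mol.
n(H2C2O4) = 0.005436 / 2 = 0.002718 mol.
mass of H2C2O4 = 0.002718 x 90.03 = 0.2447 g.
% purity = 0.2447 / 2.4252 x 100 = 10.1%.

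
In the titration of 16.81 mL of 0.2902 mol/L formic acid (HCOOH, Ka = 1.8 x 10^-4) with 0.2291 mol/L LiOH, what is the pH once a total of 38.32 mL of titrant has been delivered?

12.85

n(acid) = 0.2902 x 0.01681 = 0.004878 mol; n(LiOH) added = 0.2291 x 0.03832 = 0.008779 mol.
Base is in excess by 0.008779 - 0.004878 = 0.003901 mol in a total volume of 0.05513 L.
[OH^-] = 0.003901/0.05513 = 0.07076 M, so pOH = 1.15 and pH = 14.00 - 1.15 = 12.85.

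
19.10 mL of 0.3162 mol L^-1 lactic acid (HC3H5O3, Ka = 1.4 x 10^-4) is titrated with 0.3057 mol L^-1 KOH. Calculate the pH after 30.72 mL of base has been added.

12.83

n(acid) = 0.3162 x 0.01910 = 0.006039 mol; n(KOH) added = 0.3057 x 0.03072 = 0.009391 mol.
Base is in excess by 0.009391 - 0.006039 = 0.003352 mol in a total volume of 0.04982 L.
[OH^-] = 0.003352/0.04982 = 0.06728 M, so pOH = 1.17 and pH = 14.00 - 1.17 = 12.83.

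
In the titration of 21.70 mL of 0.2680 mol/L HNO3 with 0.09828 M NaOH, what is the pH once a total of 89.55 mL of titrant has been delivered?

12.43

n(acid) = 0.2680 x 0.02170 = 0.005816 mol; n(NaOH) added = 0.09828 x 0.08955 = 0.008801 mol.
Base is in excess by 0.008801 - 0.005816 = 0.002985 mol in a total volume of 0.1113 L.
[OH^-] = 0.002985/0.1113 = 0.02683 M, so pOH = 1.57 and pH = 14.00 - 1.57 = 12.43.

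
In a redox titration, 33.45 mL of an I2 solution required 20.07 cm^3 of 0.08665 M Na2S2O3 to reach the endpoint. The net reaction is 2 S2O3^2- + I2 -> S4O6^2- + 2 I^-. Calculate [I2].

0.0260 M

n(Na2S2O3) = 0.08665 x 0.02007 = 0.001739 mol.
From the balanced equation, 2 mol Na2S2O3 reacts with 1 mol I2, so n(I2) = 0.001739 x 1/2 = 0.0008695 mol.
[I2] = 0.0008695 / 0.03345 L = 0.0260 M.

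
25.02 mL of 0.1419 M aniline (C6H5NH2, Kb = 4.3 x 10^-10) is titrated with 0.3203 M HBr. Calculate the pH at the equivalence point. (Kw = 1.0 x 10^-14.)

n(C6H5NH2) = 0.1419 x 0.02502 = 0.003550 mol; V(HBr) at equivalence = 0.003550/0.3203 = 0.01108 L.
At equivalence the base is fully converted to C6H5NH3+; total volume = 0.03610 L, so [C6H5NH3+] = 0.003550/0.03610 = 0.09834 M.
Ka(C6H5NH3+) = Kw/Kb = 1.0e-14 / 4.3 x 10^-10 = 2.33e-5.
[H^+] = sqrt(Ka x [C6H5NH3+]) = sqrt(2.33e-5 x 0.09834) = 0.00151 M.
pH = -log(0.00151) = 2.82.

2.82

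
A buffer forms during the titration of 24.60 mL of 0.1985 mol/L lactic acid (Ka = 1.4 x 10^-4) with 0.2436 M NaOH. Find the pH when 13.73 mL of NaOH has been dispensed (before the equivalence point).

Initial n(HC3H5O3) = 0.1985 x 0.02460 = 0.004883 mol.
n(NaOH) added = 0.2436 x 0.01373 = 0.003345 mol, converting that many moles of HC3H5O3 to C3H5O3-.
Remaining n(HC3H5O3) = 0.001538 mol; n(C3H5O3-) = 0.003345 mol.
By Henderson-Hasselbalch, pH = pKa + log([A^-]/[HA]) = 3.85 + log(0.003345/0.001538) = 3.85 + (+0.34) = 4.19.

4.19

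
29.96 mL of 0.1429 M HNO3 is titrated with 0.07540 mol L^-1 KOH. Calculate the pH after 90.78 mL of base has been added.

12.33

n(acid) = 0.1429 x 0.02996 = 0.004281 mol; n(KOH) added = 0.07540 x 0.09078 = 0.006845 mol.
Base is in excess by 0.006845 - 0.004281 = 0.002564 mol in a total volume of 0.1207 L.
[OH^-] = 0.002564/0.1207 = 0.02123 M, so pOH = 1.67 and pH = 14.00 - 1.67 = 12.33.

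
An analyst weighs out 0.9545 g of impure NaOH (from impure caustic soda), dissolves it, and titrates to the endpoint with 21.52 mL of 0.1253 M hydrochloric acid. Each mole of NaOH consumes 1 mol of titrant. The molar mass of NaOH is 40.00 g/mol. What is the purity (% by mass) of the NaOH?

11.3%

n(HCl) = 0.1253 x 0.02152 = 0.002696 mol.
n(NaOH) = 0.002696 / 1 = 0.002696 mol.
mass of NaOH = 0.002696 x 40.00 = 0.1079 g.
% purity = 0.1079 / 0.9545 x 100 = 11.3%.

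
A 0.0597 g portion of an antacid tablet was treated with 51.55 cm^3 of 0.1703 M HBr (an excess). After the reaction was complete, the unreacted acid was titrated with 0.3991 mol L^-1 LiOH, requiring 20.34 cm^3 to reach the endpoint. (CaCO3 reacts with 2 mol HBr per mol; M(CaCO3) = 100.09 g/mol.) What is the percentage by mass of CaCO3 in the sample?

Total n(HBr) added = 0.1703 x 0.05155 = 0.008779 mol.
n(LiOH) used = 0.3991 x 0.02034 = 0.008118 mol, which equals the excess n(HBr).
So n(HBr) consumed by the sample = 0.008779 - 0.008118 = 0.0006613 mol.
n(CaCO3) = 0.0006613 / 2 = 0.0003306 mol.
mass CaCO3 = 0.0003306 x 100.09 = 0.03309 g, so %CaCO3 = 0.03309/0.0597 x 100 = 55.4%.

55.4%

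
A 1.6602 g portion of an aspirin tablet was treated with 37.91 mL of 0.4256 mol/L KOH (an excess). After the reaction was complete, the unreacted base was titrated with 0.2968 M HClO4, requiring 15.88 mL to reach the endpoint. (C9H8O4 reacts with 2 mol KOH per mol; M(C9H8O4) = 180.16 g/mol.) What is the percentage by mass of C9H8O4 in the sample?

62.0%

Total n(KOH) added = 0.4256 x 0.03791 = 0.01613 mol.
n(HClO4) used = 0.2968 x 0.01588 = 0.004713 mol, which equals the excess n(KOH).
So n(KOH) consumed by the sample = 0.01613 - 0.004713 = 0.01142 mol.
n(C9H8O4) = 0.01142 / 2 = 0.005711 mol.
mass C9H8O4 = 0.005711 x 180.16 = 1.029 g, so %C9H8O4 = 1.029/1.6602 x 100 = 62.0%.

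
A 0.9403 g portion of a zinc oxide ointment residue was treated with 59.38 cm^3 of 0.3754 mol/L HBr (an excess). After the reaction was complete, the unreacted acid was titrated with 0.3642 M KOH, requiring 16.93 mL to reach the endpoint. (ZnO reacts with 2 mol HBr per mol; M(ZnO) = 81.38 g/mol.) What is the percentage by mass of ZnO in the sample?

69.8%

Total n(HBr) added = 0.3754 x 0.05938 = 0.02229 mol.
n(KOH) used = 0.3642 x 0.01693 = 0.006166 mol, which equals the excess n(HBr).
So n(HBr) consumed by the sample = 0.02229 - 0.006166 = 0.01613 mol.
n(ZnO) = 0.01613 / 2 = 0.008063 mol.
mass ZnO = 0.008063 x 81.38 = 0.6561 g, so %ZnO = 0.6561/0.9403 x 100 = 69.8%.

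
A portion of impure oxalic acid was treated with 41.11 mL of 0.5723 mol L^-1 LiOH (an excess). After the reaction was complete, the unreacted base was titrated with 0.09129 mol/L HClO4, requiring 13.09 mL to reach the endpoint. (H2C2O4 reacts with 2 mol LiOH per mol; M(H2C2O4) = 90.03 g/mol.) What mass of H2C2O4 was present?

Total n(LiOH) added = 0.5723 x 0.04111 = 0.02353 mol.
n(HClO4) used = 0.09129 x 0.01309 = 0.001195 mol, which equals the excess n(LiOH).
So n(LiOH) consumed by the sample = 0.02353 - 0.001195 = 0.02233 mol.
n(H2C2O4) = 0.02233 / 2 = 0.01117 mol.
mass = 0.01117 mol x 90.03 g/mol = 1.01 g.

1.01 g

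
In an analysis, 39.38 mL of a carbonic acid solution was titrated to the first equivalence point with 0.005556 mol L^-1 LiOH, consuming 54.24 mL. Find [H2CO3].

n(LiOH) = 0.005556 x 0.05424 = 0.0003014 mol.
At the first equivalence point, 1 mol OH^- react per mol H2CO3, so n(H2CO3) = 0.0003014 / 1 = 0.0003014 mol.
[H2CO3] = 0.0003014 / 0.03938 L = 0.00765 M.

0.00765 M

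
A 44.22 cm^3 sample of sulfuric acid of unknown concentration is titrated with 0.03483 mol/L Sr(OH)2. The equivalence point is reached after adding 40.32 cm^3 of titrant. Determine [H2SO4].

n(Sr(OH)2) delivered = 0.03483 x 0.04032 = 0.001404 mol.
For a 1:1 reaction, n(H2SO4) = 0.001404 mol.
[H2SO4] = 0.001404 mol / 0.04422 L = 0.0318 M.

0.0318 M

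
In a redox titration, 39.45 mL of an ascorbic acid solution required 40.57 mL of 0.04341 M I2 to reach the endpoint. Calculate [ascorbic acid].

n(I2) = 0.04341 x 0.04057 = 0.001761 mol.
From the balanced equation, 1 mol I2 reacts with 1 mol ascorbic acid, so n(ascorbic acid) = 0.001761 x 1/1 = 0.001761 mol.
[ascorbic acid] = 0.001761 / 0.03945 L = 0.0446 M.

0.0446 M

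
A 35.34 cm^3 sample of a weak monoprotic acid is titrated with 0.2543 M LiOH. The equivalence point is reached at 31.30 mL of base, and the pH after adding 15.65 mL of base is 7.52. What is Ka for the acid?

3.0 x 10^-8

15.65 mL is half of the equivalence volume, so this is the half-equivalence point where [HA] = [A^-].
At half-equivalence pH = pKa, so pKa = 7.52.
Ka = 10^(-7.52) = 3.0 x 10^-8.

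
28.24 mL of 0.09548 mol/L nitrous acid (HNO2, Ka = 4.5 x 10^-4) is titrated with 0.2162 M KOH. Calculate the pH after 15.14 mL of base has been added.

n(acid) = 0.09548 x 0.02824 = 0.002696 mol; n(KOH) added = 0.2162 x 0.01514 = 0.003273 mol.
Base is in excess by 0.003273 - 0.002696 = 0.0005769 mol in a total volume of 0.04338 L.
[OH^-] = 0.0005769/0.04338 = 0.01330 M, so pOH = 1.88 and pH = 14.00 - 1.88 = 12.12.

12.12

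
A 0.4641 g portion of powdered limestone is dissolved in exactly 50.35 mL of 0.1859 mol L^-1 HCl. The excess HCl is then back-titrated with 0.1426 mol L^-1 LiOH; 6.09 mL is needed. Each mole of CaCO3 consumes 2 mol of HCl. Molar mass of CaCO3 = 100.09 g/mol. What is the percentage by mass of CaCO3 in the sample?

91.6%

Total n(HCl) added = 0.1859 x 0.05035 = 0.009360 mol.
n(LiOH) used = 0.1426 x 0.006090 = 0.0008684 mol, which equals the excess n(HCl).
So n(HCl) consumed by the sample = 0.009360 - 0.0008684 = 0.008492 mol.
n(CaCO3) = 0.008492 / 2 = 0.004246 mol.
mass CaCO3 = 0.004246 x 100.09 = 0.4250 g, so %CaCO3 = 0.4250/0.4641 x 100 = 91.6%.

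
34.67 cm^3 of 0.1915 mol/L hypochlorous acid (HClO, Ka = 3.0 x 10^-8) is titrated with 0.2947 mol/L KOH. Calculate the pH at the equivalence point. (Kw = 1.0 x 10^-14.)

n(HClO) = 0.1915 x 0.03467 = 0.006639 mol; V(KOH) at equivalence = 0.006639/0.2947 = 0.02253 L.
At equivalence all the acid is converted to ClO-; total volume = 0.03467 + 0.02253 = 0.05720 L, so [ClO-] = 0.006639/0.05720 = 0.1161 M.
Kb = Kw/Ka = 1.0e-14 / 3.0 x 10^-8 = 3.33e-7.
[OH^-] = sqrt(Kb x [ClO-]) = sqrt(3.33e-7 x 0.1161) = 0.000197 M.
pOH = 3.71, so pH = 14.00 - 3.71 = 10.29.

10.29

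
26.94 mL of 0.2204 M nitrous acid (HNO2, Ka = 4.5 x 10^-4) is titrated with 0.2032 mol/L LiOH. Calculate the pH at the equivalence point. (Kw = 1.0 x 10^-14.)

8.19

n(HNO2) = 0.2204 x 0.02694 = 0.005938 mol; V(LiOH) at equivalence = 0.005938/0.2032 = 0.02922 L.
At equivalence all the acid is converted to NO2-; total volume = 0.02694 + 0.02922 = 0.05616 L, so [NO2-] = 0.005938/0.05616 = 0.1057 M.
Kb = Kw/Ka = 1.0e-14 / 4.5 x 10^-4 = 2.22e-11.
[OH^-] = sqrt(Kb x [NO2-]) = sqrt(2.22e-11 x 0.1057) = 1.53e-6 M.
pOH = 5.81, so pH = 14.00 - 5.81 = 8.19.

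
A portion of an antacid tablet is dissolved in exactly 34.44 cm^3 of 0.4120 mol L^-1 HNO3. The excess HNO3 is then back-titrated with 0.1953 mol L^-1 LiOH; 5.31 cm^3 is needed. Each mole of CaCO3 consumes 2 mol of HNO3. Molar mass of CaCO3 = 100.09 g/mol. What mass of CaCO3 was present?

Total n(HNO3) added = 0.4120 x 0.03444 = 0.01419 mol.
n(LiOH) used = 0.1953 x 0.005310 = 0.001037 mol, which equals the excess n(HNO3).
So n(HNO3) consumed by the sample = 0.01419 - 0.001037 = 0.01315 mol.
n(CaCO3) = 0.01315 / 2 = 0.006576 mol.
mass = 0.006576 mol x 100.09 g/mol = 0.658 g.

0.658 g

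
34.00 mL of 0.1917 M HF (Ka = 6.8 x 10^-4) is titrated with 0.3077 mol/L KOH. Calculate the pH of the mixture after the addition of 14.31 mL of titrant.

Initial n(HF) = 0.1917 x 0.03400 = 0.006518 mol.
n(KOH) added = 0.3077 x 0.01431 = 0.004403 mol, converting that many moles of HF to F-.
Remaining n(HF) = 0.002115 mol; n(F-) = 0.004403 mol.
By Henderson-Hasselbalch, pH = pKa + log([A^-]/[HA]) = 3.17 + log(0.004403/0.002115) = 3.17 + (+0.32) = 3.49.

3.49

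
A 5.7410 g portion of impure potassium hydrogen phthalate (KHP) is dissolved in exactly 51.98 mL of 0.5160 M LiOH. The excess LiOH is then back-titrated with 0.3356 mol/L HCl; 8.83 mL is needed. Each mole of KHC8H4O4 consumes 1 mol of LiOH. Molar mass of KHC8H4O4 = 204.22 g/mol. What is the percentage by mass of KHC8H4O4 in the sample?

84.9%

Total n(LiOH) added = 0.5160 x 0.05198 = 0.02682 mol.
n(HCl) used = 0.3356 x 0.008830 = 0.002963 mol, which equals the excess n(LiOH).
So n(LiOH) consumed by the sample = 0.02682 - 0.002963 = 0.02386 mol.
n(KHC8H4O4) = 0.02386 / 1 = 0.02386 mol.
mass KHC8H4O4 = 0.02386 x 204.22 = 4.872 g, so %KHC8H4O4 = 4.872/5.7410 x 100 = 84.9%.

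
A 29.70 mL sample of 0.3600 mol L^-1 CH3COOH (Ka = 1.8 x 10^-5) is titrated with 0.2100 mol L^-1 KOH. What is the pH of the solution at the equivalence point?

n(CH3COOH) = 0.3600 x 0.02970 = 0.01069 mol; V(KOH) at equivalence = 0.01069/0.2100 = 0.05091 L.
At equivalence all the acid is converted to CH3COO-; total volume = 0.02970 + 0.05091 = 0.08061 L, so [CH3COO-] = 0.01069/0.08061 = 0.1326 M.
Kb = Kw/Ka = 1.0e-14 / 1.8 x 10^-5 = 5.56e-10.
[OH^-] = sqrt(Kb x [CH3COO-]) = sqrt(5.56e-10 x 0.1326) = 8.58e-6 M.
pOH = 5.07, so pH = 14.00 - 5.07 = 8.93.

8.93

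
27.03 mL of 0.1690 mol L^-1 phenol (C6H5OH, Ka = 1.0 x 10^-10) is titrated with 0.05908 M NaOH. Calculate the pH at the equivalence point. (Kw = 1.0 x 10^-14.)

11.32

n(C6H5OH) = 0.1690 x 0.02703 = 0.004568 mol; V(NaOH) at equivalence = 0.004568/0.05908 = 0.07732 L.
At equivalence all the acid is converted to C6H5O-; total volume = 0.02703 + 0.07732 = 0.1044 L, so [C6H5O-] = 0.004568/0.1044 = 0.04378 M.
Kb = Kw/Ka = 1.0e-14 / 1.0 x 10^-10 = 0.000100.
[OH^-] = sqrt(Kb x [C6H5O-]) = sqrt(0.000100 x 0.04378) = 0.00209 M.
pOH = 2.68, so pH = 14.00 - 2.68 = 11.32.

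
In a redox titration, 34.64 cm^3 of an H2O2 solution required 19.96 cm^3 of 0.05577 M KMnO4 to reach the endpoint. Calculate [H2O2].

0.0803 M

n(KMnO4) = 0.05577 x 0.01996 = 0.001113 mol.
From the balanced equation, 2 mol KMnO4 reacts with 5 mol H2O2, so n(H2O2) = 0.001113 x 5/2 = 0.002783 mol.
[H2O2] = 0.002783 / 0.03464 L = 0.0803 M.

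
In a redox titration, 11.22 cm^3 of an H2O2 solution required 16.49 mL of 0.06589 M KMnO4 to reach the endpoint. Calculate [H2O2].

0.242 M

n(KMnO4) = 0.06589 x 0.01649 = 0.001087 mol.
From the balanced equation, 2 mol KMnO4 reacts with 5 mol H2O2, so n(H2O2) = 0.001087 x 5/2 = 0.002716 mol.
[H2O2] = 0.002716 / 0.01122 L = 0.242 M.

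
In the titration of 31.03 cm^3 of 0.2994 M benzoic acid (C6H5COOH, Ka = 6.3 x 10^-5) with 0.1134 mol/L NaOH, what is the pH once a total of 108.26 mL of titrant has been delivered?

n(acid) = 0.2994 x 0.03103 = 0.009290 mol; n(NaOH) added = 0.1134 x 0.1083 = 0.01228 mol.
Base is in excess by 0.01228 - 0.009290 = 0.002986 mol in a total volume of 0.1393 L.
[OH^-] = 0.002986/0.1393 = 0.02144 M, so pOH = 1.67 and pH = 14.00 - 1.67 = 12.33.

12.33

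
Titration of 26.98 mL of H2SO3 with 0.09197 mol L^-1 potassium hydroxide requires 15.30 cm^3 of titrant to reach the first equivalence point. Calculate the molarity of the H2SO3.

0.0522 M

n(KOH) = 0.09197 x 0.01530 = 0.001407 mol.
At the first equivalence point, 1 mol OH^- react per mol H2SO3, so n(H2SO3) = 0.001407 / 1 = 0.001407 mol.
[H2SO3] = 0.001407 / 0.02698 L = 0.0522 M.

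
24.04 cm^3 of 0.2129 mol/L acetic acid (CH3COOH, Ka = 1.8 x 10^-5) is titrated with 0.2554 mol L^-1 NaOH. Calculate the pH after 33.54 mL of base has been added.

n(acid) = 0.2129 x 0.02404 = 0.005118 mol; n(NaOH) added = 0.2554 x 0.03354 = 0.008566 mol.
Base is in excess by 0.008566 - 0.005118 = 0.003448 mol in a total volume of 0.05758 L.
[OH^-] = 0.003448/0.05758 = 0.05988 M, so pOH = 1.22 and pH = 14.00 - 1.22 = 12.78.

12.78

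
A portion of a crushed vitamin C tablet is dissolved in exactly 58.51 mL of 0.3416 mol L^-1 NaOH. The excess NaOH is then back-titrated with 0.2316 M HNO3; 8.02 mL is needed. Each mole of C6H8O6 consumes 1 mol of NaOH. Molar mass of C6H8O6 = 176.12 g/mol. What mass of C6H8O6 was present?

Total n(NaOH) added = 0.3416 x 0.05851 = 0.01999 mol.
n(HNO3) used = 0.2316 x 0.008020 = 0.001857 mol, which equals the excess n(NaOH).
So n(NaOH) consumed by the sample = 0.01999 - 0.001857 = 0.01813 mol.
n(C6H8O6) = 0.01813 / 1 = 0.01813 mol.
mass = 0.01813 mol x 176.12 g/mol = 3.19 g.

3.19 g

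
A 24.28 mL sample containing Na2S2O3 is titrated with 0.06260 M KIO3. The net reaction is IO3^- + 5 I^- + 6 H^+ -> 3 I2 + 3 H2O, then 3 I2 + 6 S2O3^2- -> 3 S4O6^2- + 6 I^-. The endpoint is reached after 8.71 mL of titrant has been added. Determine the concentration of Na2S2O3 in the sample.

n(KIO3) = 0.06260 x 0.008710 = 0.0005452 mol.
From the balanced equation, 1 mol KIO3 reacts with 6 mol Na2S2O3, so n(Na2S2O3) = 0.0005452 x 6/1 = 0.003271 mol.
[Na2S2O3] = 0.003271 / 0.02428 L = 0.135 M.

0.135 M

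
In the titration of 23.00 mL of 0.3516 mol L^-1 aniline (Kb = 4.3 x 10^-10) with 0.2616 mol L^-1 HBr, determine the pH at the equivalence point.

2.73

n(C6H5NH2) = 0.3516 x 0.02300 = 0.008087 mol; V(HBr) at equivalence = 0.008087/0.2616 = 0.03091 L.
At equivalence the base is fully converted to C6H5NH3+; total volume = 0.05391 L, so [C6H5NH3+] = 0.008087/0.05391 = 0.1500 M.
Ka(C6H5NH3+) = Kw/Kb = 1.0e-14 / 4.3 x 10^-10 = 2.33e-5.
[H^+] = sqrt(Ka x [C6H5NH3+]) = sqrt(2.33e-5 x 0.1500) = 0.00187 M.
pH = -log(0.00187) = 2.73.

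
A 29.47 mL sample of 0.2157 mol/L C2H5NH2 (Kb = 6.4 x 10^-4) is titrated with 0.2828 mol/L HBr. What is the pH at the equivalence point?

5.86

n(C2H5NH2) = 0.2157 x 0.02947 = 0.006357 mol; V(HBr) at equivalence = 0.006357/0.2828 = 0.02248 L.
At equivalence the base is fully converted to C2H5NH3+; total volume = 0.05195 L, so [C2H5NH3+] = 0.006357/0.05195 = 0.1224 M.
Ka(C2H5NH3+) = Kw/Kb = 1.0e-14 / 6.4 x 10^-4 = 1.56e-11.
[H^+] = sqrt(Ka x [C2H5NH3+]) = sqrt(1.56e-11 x 0.1224) = 1.38e-6 M.
pH = -log(1.38e-6) = 5.86.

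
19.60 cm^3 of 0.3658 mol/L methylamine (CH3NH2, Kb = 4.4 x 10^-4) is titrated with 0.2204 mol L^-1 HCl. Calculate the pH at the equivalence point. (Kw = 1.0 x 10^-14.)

n(CH3NH2) = 0.3658 x 0.01960 = 0.007170 mol; V(HCl) at equivalence = 0.007170/0.2204 = 0.03253 L.
At equivalence the base is fully converted to CH3NH3+; total volume = 0.05213 L, so [CH3NH3+] = 0.007170/0.05213 = 0.1375 M.
Ka(CH3NH3+) = Kw/Kb = 1.0e-14 / 4.4 x 10^-4 = 2.27e-11.
[H^+] = sqrt(Ka x [CH3NH3+]) = sqrt(2.27e-11 x 0.1375) = 1.77e-6 M.
pH = -log(1.77e-6) = 5.75.

5.75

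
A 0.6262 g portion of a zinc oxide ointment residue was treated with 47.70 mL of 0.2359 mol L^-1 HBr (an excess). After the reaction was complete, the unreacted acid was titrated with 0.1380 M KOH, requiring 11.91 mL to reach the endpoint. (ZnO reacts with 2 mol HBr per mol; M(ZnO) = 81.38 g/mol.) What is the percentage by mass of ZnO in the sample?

Total n(HBr) added = 0.2359 x 0.04770 = 0.01125 mol.
n(KOH) used = 0.1380 x 0.01191 = 0.001644 mol, which equals the excess n(HBr).
So n(HBr) consumed by the sample = 0.01125 - 0.001644 = 0.009609 mol.
n(ZnO) = 0.009609 / 2 = 0.004804 mol.
mass ZnO = 0.004804 x 81.38 = 0.3910 g, so %ZnO = 0.3910/0.6262 x 100 = 62.4%.

62.4%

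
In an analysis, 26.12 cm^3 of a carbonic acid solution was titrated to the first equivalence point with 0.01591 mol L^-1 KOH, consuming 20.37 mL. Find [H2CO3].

0.0124 M

n(KOH) = 0.01591 x 0.02037 = 0.0003241 mol.
At the first equivalence point, 1 mol OH^- react per mol H2CO3, so n(H2CO3) = 0.0003241 / 1 = 0.0003241 mol.
[H2CO3] = 0.0003241 / 0.02612 L = 0.0124 M.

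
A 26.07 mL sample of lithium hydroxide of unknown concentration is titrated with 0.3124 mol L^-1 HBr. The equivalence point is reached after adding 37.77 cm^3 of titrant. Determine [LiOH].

0.453 M

n(HBr) delivered = 0.3124 x 0.03777 = 0.01180 mol.
For a 1:1 reaction, n(LiOH) = 0.01180 mol.
[LiOH] = 0.01180 mol / 0.02607 L = 0.453 M.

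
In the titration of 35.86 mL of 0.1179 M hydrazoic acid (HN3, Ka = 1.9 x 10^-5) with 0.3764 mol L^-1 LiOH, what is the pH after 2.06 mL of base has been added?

4.07

Initial n(HN3) = 0.1179 x 0.03586 = 0.004228 mol.
n(LiOH) added = 0.3764 x 0.002060 = 0.0007754 mol, converting that many moles of HN3 to N3-.
Remaining n(HN3) = 0.003453 mol; n(N3-) = 0.0007754 mol.
By Henderson-Hasselbalch, pH = pKa + log([A^-]/[HA]) = 4.72 + log(0.0007754/0.003453) = 4.72 + (-0.65) = 4.07.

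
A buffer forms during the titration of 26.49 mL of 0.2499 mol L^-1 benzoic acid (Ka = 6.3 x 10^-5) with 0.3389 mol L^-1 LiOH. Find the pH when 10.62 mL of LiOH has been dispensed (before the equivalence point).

4.28

Initial n(C6H5COOH) = 0.2499 x 0.02649 = 0.006620 mol.
n(LiOH) added = 0.3389 x 0.01062 = 0.003599 mol, converting that many moles of C6H5COOH to C6H5COO-.
Remaining n(C6H5COOH) = 0.003021 mol; n(C6H5COO-) = 0.003599 mol.
By Henderson-Hasselbalch, pH = pKa + log([A^-]/[HA]) = 4.20 + log(0.003599/0.003021) = 4.20 + (+0.08) = 4.28.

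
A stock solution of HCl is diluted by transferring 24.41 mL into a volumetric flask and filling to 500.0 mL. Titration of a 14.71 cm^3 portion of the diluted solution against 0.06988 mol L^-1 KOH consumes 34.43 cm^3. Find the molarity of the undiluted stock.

n(KOH) = 0.06988 x 0.03443 = 0.002406 mol.
n(HCl) in the aliquot = 0.002406 mol.
[diluted HCl] = 0.002406 / 0.01471 = 0.1636 M.
Dilution factor = 500.0/24.41 = 20.48, so [stock] = 0.1636 x 20.48 = 3.35 M.

3.35 M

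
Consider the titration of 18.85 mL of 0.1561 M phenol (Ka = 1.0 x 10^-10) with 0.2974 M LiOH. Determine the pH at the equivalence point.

n(C6H5OH) = 0.1561 x 0.01885 = 0.002942 mol; V(LiOH) at equivalence = 0.002942/0.2974 = 0.009894 L.
At equivalence all the acid is converted to C6H5O-; total volume = 0.01885 + 0.009894 = 0.02874 L, so [C6H5O-] = 0.002942/0.02874 = 0.1024 M.
Kb = Kw/Ka = 1.0e-14 / 1.0 x 10^-10 = 0.000100.
[OH^-] = sqrt(Kb x [C6H5O-]) = sqrt(0.000100 x 0.1024) = 0.00320 M.
pOH = 2.49, so pH = 14.00 - 2.49 = 11.51.

11.51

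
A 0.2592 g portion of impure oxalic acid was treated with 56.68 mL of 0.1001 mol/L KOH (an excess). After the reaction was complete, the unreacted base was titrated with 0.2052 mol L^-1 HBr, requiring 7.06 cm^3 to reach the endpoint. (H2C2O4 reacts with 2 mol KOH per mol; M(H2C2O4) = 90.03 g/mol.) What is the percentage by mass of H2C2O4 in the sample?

73.4%

Total n(KOH) added = 0.1001 x 0.05668 = 0.005674 mol.
n(HBr) used = 0.2052 x 0.007060 = 0.001449 mol, which equals the excess n(KOH).
So n(KOH) consumed by the sample = 0.005674 - 0.001449 = 0.004225 mol.
n(H2C2O4) = 0.004225 / 2 = 0.002112 mol.
mass H2C2O4 = 0.002112 x 90.03 = 0.1902 g, so %H2C2O4 = 0.1902/0.2592 x 100 = 73.4%.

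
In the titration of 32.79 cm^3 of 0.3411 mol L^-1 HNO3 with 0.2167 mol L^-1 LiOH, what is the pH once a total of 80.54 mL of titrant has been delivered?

12.74

n(acid) = 0.3411 x 0.03279 = 0.01118 mol; n(LiOH) added = 0.2167 x 0.08054 = 0.01745 mol.
Base is in excess by 0.01745 - 0.01118 = 0.006268 mol in a total volume of 0.1133 L.
[OH^-] = 0.006268/0.1133 = 0.05531 M, so pOH = 1.26 and pH = 14.00 - 1.26 = 12.74.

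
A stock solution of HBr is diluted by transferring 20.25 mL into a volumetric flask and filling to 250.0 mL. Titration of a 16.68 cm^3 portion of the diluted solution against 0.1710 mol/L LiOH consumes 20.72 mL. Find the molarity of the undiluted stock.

2.62 M

n(LiOH) = 0.1710 x 0.02072 = 0.003543 mol.
n(HBr) in the aliquot = 0.003543 mol.
[diluted HBr] = 0.003543 / 0.01668 = 0.2124 M.
Dilution factor = 250.0/20.25 = 12.35, so [stock] = 0.2124 x 12.35 = 2.62 M.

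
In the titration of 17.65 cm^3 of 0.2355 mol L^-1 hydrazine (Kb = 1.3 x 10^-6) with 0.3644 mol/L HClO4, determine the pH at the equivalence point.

4.48

n(N2H4) = 0.2355 x 0.01765 = 0.004157 mol; V(HClO4) at equivalence = 0.004157/0.3644 = 0.01141 L.
At equivalence the base is fully converted to N2H5+; total volume = 0.02906 L, so [N2H5+] = 0.004157/0.02906 = 0.1431 M.
Ka(N2H5+) = Kw/Kb = 1.0e-14 / 1.3 x 10^-6 = 7.69e-9.
[H^+] = sqrt(Ka x [N2H5+]) = sqrt(7.69e-9 x 0.1431) = 3.32e-5 M.
pH = -log(3.32e-5) = 4.48.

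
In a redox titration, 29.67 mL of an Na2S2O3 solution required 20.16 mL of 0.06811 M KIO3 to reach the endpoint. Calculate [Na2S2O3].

n(KIO3) = 0.06811 x 0.02016 = 0.001373 mol.
From the balanced equation, 1 mol KIO3 reacts with 6 mol Na2S2O3, so n(Na2S2O3) = 0.001373 x 6/1 = 0.008239 mol.
[Na2S2O3] = 0.008239 / 0.02967 L = 0.278 M.

0.278 M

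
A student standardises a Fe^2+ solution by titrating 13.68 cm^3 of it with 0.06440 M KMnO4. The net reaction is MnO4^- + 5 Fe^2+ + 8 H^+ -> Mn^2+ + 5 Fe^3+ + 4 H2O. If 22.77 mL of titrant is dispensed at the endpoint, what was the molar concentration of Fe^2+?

n(KMnO4) = 0.06440 x 0.02277 = 0.001466 mol.
From the balanced equation, 1 mol KMnO4 reacts with 5 mol Fe^2+, so n(Fe^2+) = 0.001466 x 5/1 = 0.007332 mol.
[Fe^2+] = 0.007332 / 0.01368 L = 0.536 M.

0.536 M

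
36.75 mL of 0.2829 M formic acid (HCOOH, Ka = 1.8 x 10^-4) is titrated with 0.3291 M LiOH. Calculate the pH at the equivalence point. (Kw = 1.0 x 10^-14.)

n(HCOOH) = 0.2829 x 0.03675 = 0.01040 mol; V(LiOH) at equivalence = 0.01040/0.3291 = 0.03159 L.
At equivalence all the acid is converted to HCOO-; total volume = 0.03675 + 0.03159 = 0.06834 L, so [HCOO-] = 0.01040/0.06834 = 0.1521 M.
Kb = Kw/Ka = 1.0e-14 / 1.8 x 10^-4 = 5.56e-11.
[OH^-] = sqrt(Kb x [HCOO-]) = sqrt(5.56e-11 x 0.1521) = 2.91e-6 M.
pOH = 5.54, so pH = 14.00 - 5.54 = 8.46.

8.46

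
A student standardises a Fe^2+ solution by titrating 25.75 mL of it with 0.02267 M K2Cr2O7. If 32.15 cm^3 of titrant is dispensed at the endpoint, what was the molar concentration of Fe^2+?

n(K2Cr2O7) = 0.02267 x 0.03215 = 0.0007288 mol.
From the balanced equation, 1 mol K2Cr2O7 reacts with 6 mol Fe^2+, so n(Fe^2+) = 0.0007288 x 6/1 = 0.004373 mol.
[Fe^2+] = 0.004373 / 0.02575 L = 0.170 M.

0.170 M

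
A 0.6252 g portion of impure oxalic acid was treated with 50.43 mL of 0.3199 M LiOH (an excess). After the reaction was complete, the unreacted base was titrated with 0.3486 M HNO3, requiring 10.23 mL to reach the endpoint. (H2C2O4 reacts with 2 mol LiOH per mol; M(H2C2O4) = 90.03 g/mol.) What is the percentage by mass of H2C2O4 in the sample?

90.5%

Total n(LiOH) added = 0.3199 x 0.05043 = 0.01613 mol.
n(HNO3) used = 0.3486 x 0.01023 = 0.003566 mol, which equals the excess n(LiOH).
So n(LiOH) consumed by the sample = 0.01613 - 0.003566 = 0.01257 mol.
n(H2C2O4) = 0.01257 / 2 = 0.006283 mol.
mass H2C2O4 = 0.006283 x 90.03 = 0.5657 g, so %H2C2O4 = 0.5657/0.6252 x 100 = 90.5%.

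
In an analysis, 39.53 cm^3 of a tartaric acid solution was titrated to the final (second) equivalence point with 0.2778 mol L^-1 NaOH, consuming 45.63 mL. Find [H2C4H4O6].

0.160 M

n(NaOH) = 0.2778 x 0.04563 = 0.01268 mol.
At the final (second) equivalence point, 2 mol OH^- react per mol H2C4H4O6, so n(H2C4H4O6) = 0.01268 / 2 = 0.006338 mol.
[H2C4H4O6] = 0.006338 / 0.03953 L = 0.160 M.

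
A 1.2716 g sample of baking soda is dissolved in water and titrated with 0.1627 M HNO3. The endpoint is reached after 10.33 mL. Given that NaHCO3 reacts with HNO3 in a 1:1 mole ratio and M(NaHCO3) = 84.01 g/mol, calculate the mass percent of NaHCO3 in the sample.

n(HNO3) = 0.1627 x 0.01033 = 0.001681 mol.
n(NaHCO3) = 0.001681 / 1 = 0.001681 mol.
mass of NaHCO3 = 0.001681 x 84.01 = 0.1412 g.
% purity = 0.1412 / 1.2716 x 100 = 11.1%.

11.1%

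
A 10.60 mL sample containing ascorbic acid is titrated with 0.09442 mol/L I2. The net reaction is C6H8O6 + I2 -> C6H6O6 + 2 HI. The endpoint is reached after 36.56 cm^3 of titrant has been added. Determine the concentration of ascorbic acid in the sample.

0.326 M

n(I2) = 0.09442 x 0.03656 = 0.003452 mol.
From the balanced equation, 1 mol I2 reacts with 1 mol ascorbic acid, so n(ascorbic acid) = 0.003452 x 1/1 = 0.003452 mol.
[ascorbic acid] = 0.003452 / 0.01060 L = 0.326 M.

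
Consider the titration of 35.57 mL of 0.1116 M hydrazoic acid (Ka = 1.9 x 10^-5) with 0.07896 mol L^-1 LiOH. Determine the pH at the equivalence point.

n(HN3) = 0.1116 x 0.03557 = 0.003970 mol; V(LiOH) at equivalence = 0.003970/0.07896 = 0.05027 L.
At equivalence all the acid is converted to N3-; total volume = 0.03557 + 0.05027 = 0.08584 L, so [N3-] = 0.003970/0.08584 = 0.04624 M.
Kb = Kw/Ka = 1.0e-14 / 1.9 x 10^-5 = 5.26e-10.
[OH^-] = sqrt(Kb x [N3-]) = sqrt(5.26e-10 x 0.04624) = 4.93e-6 M.
pOH = 5.31, so pH = 14.00 - 5.31 = 8.69.

8.69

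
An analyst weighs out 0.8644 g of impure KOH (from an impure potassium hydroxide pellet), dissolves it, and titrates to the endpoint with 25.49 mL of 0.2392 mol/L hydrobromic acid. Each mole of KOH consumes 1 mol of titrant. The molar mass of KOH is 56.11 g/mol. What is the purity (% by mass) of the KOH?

39.6%

n(HBr) = 0.2392 x 0.02549 = 0.006097 mol.
n(KOH) = 0.006097 / 1 = 0.006097 mol.
mass of KOH = 0.006097 x 56.11 = 0.3421 g.
% purity = 0.3421 / 0.8644 x 100 = 39.6%.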